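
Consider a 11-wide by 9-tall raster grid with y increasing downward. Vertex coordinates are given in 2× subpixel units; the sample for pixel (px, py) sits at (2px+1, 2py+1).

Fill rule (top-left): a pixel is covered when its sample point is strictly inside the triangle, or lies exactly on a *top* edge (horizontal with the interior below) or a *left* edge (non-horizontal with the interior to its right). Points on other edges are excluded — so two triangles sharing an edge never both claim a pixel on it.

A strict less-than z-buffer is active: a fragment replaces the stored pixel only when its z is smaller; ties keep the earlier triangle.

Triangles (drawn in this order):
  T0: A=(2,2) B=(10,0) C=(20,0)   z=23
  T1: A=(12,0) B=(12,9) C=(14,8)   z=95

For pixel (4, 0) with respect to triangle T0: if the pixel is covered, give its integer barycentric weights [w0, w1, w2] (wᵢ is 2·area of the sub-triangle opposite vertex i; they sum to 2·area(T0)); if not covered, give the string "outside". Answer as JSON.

T0:
  2·area = 20
  edge (2, 2)→(10, 0): d=(8,-2) top-left  bias=+0
  edge (10, 0)→(20, 0): d=(10,0) top-left  bias=+0
  edge (20, 0)→(2, 2): d=(-18,2) right/bottom  bias=-1
    (3,0)@(7, 1): e=[2,10,8] → X
    (4,0)@(9, 1): e=[6,10,4] → X
    (5,0)@(11, 1): e=[10,10,0] → .  [on edge]
    (3,1)@(7, 3): e=[18,30,-28] → .
    (4,1)@(9, 3): e=[22,30,-32] → .
  covered (2 px):
    . . . X X . . . . . .
    . . . . . . . . . . .
    . . . . . . . . . . .
    . . . . . . . . . . .
    . . . . . . . . . . .
    . . . . . . . . . . .
    . . . . . . . . . . .
    . . . . . . . . . . .
    . . . . . . . . . . .
T1:
  2·area = 18  (B↔C swapped to make it positive)
  edge (12, 0)→(14, 8): d=(2,8) right/bottom  bias=-1
  edge (14, 8)→(12, 9): d=(-2,1) right/bottom  bias=-1
  edge (12, 9)→(12, 0): d=(0,-9) top-left  bias=+0
    (6,2)@(13, 5): e=[2,7,9] → X
    (7,2)@(15, 5): e=[-14,5,27] → .
    (6,3)@(13, 7): e=[6,3,9] → X
    (7,3)@(15, 7): e=[-10,1,27] → .
    (6,4)@(13, 9): e=[10,-1,9] → .
  covered (2 px):
    . . . . . . . . . . .
    . . . . . . . . . . .
    . . . . . . X . . . .
    . . . . . . X . . . .
    . . . . . . . . . . .
    . . . . . . . . . . .
    . . . . . . . . . . .
    . . . . . . . . . . .
    . . . . . . . . . . .

Result: [10,4,6]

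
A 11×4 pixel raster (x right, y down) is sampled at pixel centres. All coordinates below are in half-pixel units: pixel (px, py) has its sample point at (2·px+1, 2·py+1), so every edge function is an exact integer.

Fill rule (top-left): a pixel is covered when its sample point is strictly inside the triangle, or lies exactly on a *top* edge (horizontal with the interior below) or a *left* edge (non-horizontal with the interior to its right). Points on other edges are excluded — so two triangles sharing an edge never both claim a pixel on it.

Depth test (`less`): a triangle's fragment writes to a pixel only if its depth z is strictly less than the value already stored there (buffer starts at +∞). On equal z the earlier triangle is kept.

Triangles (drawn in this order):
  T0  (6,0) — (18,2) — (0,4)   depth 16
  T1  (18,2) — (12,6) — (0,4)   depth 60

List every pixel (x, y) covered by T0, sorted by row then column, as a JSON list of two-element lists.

T0:
  2·area = 60
  edge (6, 0)→(18, 2): d=(12,2) right/bottom  bias=-1
  edge (18, 2)→(0, 4): d=(-18,2) right/bottom  bias=-1
  edge (0, 4)→(6, 0): d=(6,-4) top-left  bias=+0
    (2,0)@(5, 1): e=[14,44,2] → X
    (3,0)@(7, 1): e=[10,40,10] → X
    (4,0)@(9, 1): e=[6,36,18] → X
    (5,0)@(11, 1): e=[2,32,26] → X
    (6,0)@(13, 1): e=[-2,28,34] → .
    (1,1)@(3, 3): e=[42,12,6] → X
    (4,1)@(9, 3): e=[30,0,30] → .  [on edge]
    (5,1)@(11, 3): e=[26,-4,38] → .
    (1,2)@(3, 5): e=[66,-24,18] → .
    (2,2)@(5, 5): e=[62,-28,26] → .
    (3,2)@(7, 5): e=[58,-32,34] → .
  covered (7 px):
    . . X X X X . . . . .
    . X X X . . . . . . .
    . . . . . . . . . . .
    . . . . . . . . . . .
T1:
  2·area = 60
  edge (18, 2)→(12, 6): d=(-6,4) right/bottom  bias=-1
  edge (12, 6)→(0, 4): d=(-12,-2) top-left  bias=+0
  edge (0, 4)→(18, 2): d=(18,-2) top-left  bias=+0
    (4,1)@(9, 3): e=[30,30,0] → X  [on edge]
    (5,1)@(11, 3): e=[22,34,4] → X
    (6,1)@(13, 3): e=[14,38,8] → X
    (7,1)@(15, 3): e=[6,42,12] → X
    (8,1)@(17, 3): e=[-2,46,16] → .
    (3,2)@(7, 5): e=[26,2,32] → X
    (7,2)@(15, 5): e=[-6,18,48] → .
    (3,3)@(7, 7): e=[14,-22,68] → .
    (4,3)@(9, 7): e=[6,-18,72] → .
    (5,3)@(11, 7): e=[-2,-14,76] → .
    (6,3)@(13, 7): e=[-10,-10,80] → .
  covered (8 px):
    . . . . . . . . . . .
    . . . . X X X X . . .
    . . . X X X X . . . .
    . . . . . . . . . . .

Result: [[2,0],[3,0],[4,0],[5,0],[1,1],[2,1],[3,1]]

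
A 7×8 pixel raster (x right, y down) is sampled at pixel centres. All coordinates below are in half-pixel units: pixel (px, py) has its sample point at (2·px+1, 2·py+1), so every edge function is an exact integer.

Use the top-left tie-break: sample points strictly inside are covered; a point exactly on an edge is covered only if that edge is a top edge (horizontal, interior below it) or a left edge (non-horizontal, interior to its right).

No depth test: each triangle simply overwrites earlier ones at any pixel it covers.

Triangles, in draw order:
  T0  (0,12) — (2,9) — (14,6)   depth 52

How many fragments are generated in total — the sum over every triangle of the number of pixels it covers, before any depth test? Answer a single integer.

T0:
  2·area = 30
  edge (0, 12)→(2, 9): d=(2,-3) top-left  bias=+0
  edge (2, 9)→(14, 6): d=(12,-3) top-left  bias=+0
  edge (14, 6)→(0, 12): d=(-14,6) right/bottom  bias=-1
    (5,3)@(11, 7): e=[23,3,4] → █
    (6,3)@(13, 7): e=[29,9,-8] → ·
    (1,4)@(3, 9): e=[3,3,24] → █
    (2,4)@(5, 9): e=[9,9,12] → █
    (3,4)@(7, 9): e=[15,15,0] → ·  [on edge]
    (5,4)@(11, 9): e=[27,27,-24] → ·
    (0,5)@(1, 11): e=[1,21,8] → █
    (1,5)@(3, 11): e=[7,27,-4] → ·
    (2,5)@(5, 11): e=[13,33,-16] → ·
    (0,6)@(1, 13): e=[5,45,-20] → ·
  covered (4 px):
    · · · · · · ·
    · · · · · · ·
    · · · · · · ·
    · · · · · █ ·
    · █ █ · · · ·
    █ · · · · · ·
    · · · · · · ·
    · · · · · · ·

Final: 4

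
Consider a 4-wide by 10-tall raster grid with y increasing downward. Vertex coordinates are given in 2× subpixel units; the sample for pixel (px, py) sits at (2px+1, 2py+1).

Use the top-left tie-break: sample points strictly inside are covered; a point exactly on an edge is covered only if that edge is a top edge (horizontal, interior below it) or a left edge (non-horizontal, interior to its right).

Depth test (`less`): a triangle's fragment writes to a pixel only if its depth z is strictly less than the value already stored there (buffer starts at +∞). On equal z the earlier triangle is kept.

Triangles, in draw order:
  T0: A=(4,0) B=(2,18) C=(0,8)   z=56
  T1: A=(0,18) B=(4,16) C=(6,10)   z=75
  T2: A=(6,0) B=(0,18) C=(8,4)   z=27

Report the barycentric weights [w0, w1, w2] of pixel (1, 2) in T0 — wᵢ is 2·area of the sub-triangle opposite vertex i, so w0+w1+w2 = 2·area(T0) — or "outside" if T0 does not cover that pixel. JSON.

T0:
  2·area = 56
  edge (4, 0)→(2, 18): d=(-2,18) right/bottom  bias=-1
  edge (2, 18)→(0, 8): d=(-2,-10) top-left  bias=+0
  edge (0, 8)→(4, 0): d=(4,-8) top-left  bias=+0
    (1,1)@(3, 3): e=[12,40,4] → #
    (2,1)@(5, 3): e=[-24,60,20] → ·
    (1,2)@(3, 5): e=[8,36,12] → #
    (2,2)@(5, 5): e=[-28,56,28] → ·
    (0,3)@(1, 7): e=[40,12,4] → #
    (2,3)@(5, 7): e=[-32,52,36] → ·
    (0,4)@(1, 9): e=[36,8,12] → #
    (1,4)@(3, 9): e=[0,28,28] → ·  [on edge]
    (0,5)@(1, 11): e=[32,4,20] → #
    (1,5)@(3, 11): e=[-4,24,36] → ·
    (0,6)@(1, 13): e=[28,0,28] → #  [on edge]
    (1,6)@(3, 13): e=[-8,20,44] → ·
  covered (7 px):
    · · · ·
    · # · ·
    · # · ·
    # # · ·
    # · · ·
    # · · ·
    # · · ·
    · · · ·
    · · · ·
    · · · ·
T1:
  2·area = 20  (B↔C swapped to make it positive)
  edge (0, 18)→(6, 10): d=(6,-8) top-left  bias=+0
  edge (6, 10)→(4, 16): d=(-2,6) right/bottom  bias=-1
  edge (4, 16)→(0, 18): d=(-4,2) right/bottom  bias=-1
    (3,3)@(7, 7): e=[-10,0,30] → ·  [on edge]
    (2,6)@(5, 13): e=[10,0,10] → ·  [on edge]
    (1,7)@(3, 15): e=[6,8,6] → #
    (2,7)@(5, 15): e=[22,-4,2] → ·
    (0,8)@(1, 17): e=[2,16,2] → #
    (1,8)@(3, 17): e=[18,4,-2] → ·
    (0,9)@(1, 19): e=[14,12,-6] → ·
    (1,9)@(3, 19): e=[30,0,-10] → ·  [on edge]
  covered (2 px):
    · · · ·
    · · · ·
    · · · ·
    · · · ·
    · · · ·
    · · · ·
    · · · ·
    · # · ·
    # · · ·
    · · · ·
T2:
  2·area = 60  (B↔C swapped to make it positive)
  edge (6, 0)→(8, 4): d=(2,4) right/bottom  bias=-1
  edge (8, 4)→(0, 18): d=(-8,14) right/bottom  bias=-1
  edge (0, 18)→(6, 0): d=(6,-18) top-left  bias=+0
    (2,1)@(5, 3): e=[10,50,0] → #  [on edge]
    (3,1)@(7, 3): e=[2,22,36] → #
    (2,2)@(5, 5): e=[14,34,12] → #
    (2,3)@(5, 7): e=[18,18,24] → #
    (3,3)@(7, 7): e=[10,-10,60] → ·
    (1,4)@(3, 9): e=[30,30,0] → #  [on edge]
    (3,4)@(7, 9): e=[14,-26,72] → ·
    (1,5)@(3, 11): e=[34,14,12] → #
    (2,5)@(5, 11): e=[26,-14,48] → ·
    (1,6)@(3, 13): e=[38,-2,24] → ·
    (0,7)@(1, 15): e=[50,10,0] → #  [on edge]
    (1,7)@(3, 15): e=[42,-18,36] → ·
  covered (9 px):
    · · · ·
    · · # #
    · · # #
    · · # ·
    · # # ·
    · # · ·
    · · · ·
    # · · ·
    · · · ·
    · · · ·

Answer: [36,12,8]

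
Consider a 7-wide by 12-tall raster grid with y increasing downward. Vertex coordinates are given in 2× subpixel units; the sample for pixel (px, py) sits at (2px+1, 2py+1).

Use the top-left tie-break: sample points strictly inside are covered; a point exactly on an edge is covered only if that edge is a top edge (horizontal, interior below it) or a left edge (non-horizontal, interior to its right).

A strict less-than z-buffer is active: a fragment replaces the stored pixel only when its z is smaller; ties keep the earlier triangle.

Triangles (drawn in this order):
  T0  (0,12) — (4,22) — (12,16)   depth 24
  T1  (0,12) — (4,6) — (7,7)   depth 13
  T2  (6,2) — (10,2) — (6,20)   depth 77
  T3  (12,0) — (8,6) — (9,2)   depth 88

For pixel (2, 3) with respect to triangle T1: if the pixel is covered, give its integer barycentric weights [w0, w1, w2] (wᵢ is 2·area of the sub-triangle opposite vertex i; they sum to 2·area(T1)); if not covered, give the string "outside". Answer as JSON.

T0:
  2·area = 104  (B↔C swapped to make it positive)
  edge (0, 12)→(12, 16): d=(12,4) right/bottom  bias=-1
  edge (12, 16)→(4, 22): d=(-8,6) right/bottom  bias=-1
  edge (4, 22)→(0, 12): d=(-4,-10) top-left  bias=+0
    (0,6)@(1, 13): e=[8,90,6] → #
    (1,6)@(3, 13): e=[0,78,26] → ·  [on edge]
    (0,7)@(1, 15): e=[32,74,-2] → ·
    (1,7)@(3, 15): e=[24,62,18] → #
    (2,7)@(5, 15): e=[16,50,38] → #
    (3,7)@(7, 15): e=[8,38,58] → #
    (4,7)@(9, 15): e=[0,26,78] → ·  [on edge]
    (1,8)@(3, 17): e=[48,46,10] → #
    (4,8)@(9, 17): e=[24,10,70] → #
    (5,8)@(11, 17): e=[16,-2,90] → ·
    (1,9)@(3, 19): e=[72,30,2] → #
    (4,9)@(9, 19): e=[48,-6,62] → ·
  covered (12 px):
    · · · · · · ·
    · · · · · · ·
    · · · · · · ·
    · · · · · · ·
    · · · · · · ·
    · · · · · · ·
    # · · · · · ·
    · # # # · · ·
    · # # # # · ·
    · # # # · · ·
    · · # · · · ·
    · · · · · · ·
T1:
  2·area = 22
  edge (0, 12)→(4, 6): d=(4,-6) top-left  bias=+0
  edge (4, 6)→(7, 7): d=(3,1) right/bottom  bias=-1
  edge (7, 7)→(0, 12): d=(-7,5) right/bottom  bias=-1
    (0,2)@(1, 5): e=[-22,0,44] → ·  [on edge]
    (2,3)@(5, 7): e=[10,2,10] → #
    (3,3)@(7, 7): e=[22,0,0] → ·  [on edge]
    (1,4)@(3, 9): e=[6,10,6] → #
    (2,4)@(5, 9): e=[18,8,-4] → ·
    (6,4)@(13, 9): e=[66,0,-44] → ·  [on edge]
    (0,5)@(1, 11): e=[2,18,2] → #
    (1,5)@(3, 11): e=[14,16,-8] → ·
    (0,6)@(1, 13): e=[10,24,-12] → ·
  covered (3 px):
    · · · · · · ·
    · · · · · · ·
    · · · · · · ·
    · · # · · · ·
    · # · · · · ·
    # · · · · · ·
    · · · · · · ·
    · · · · · · ·
    · · · · · · ·
    · · · · · · ·
    · · · · · · ·
    · · · · · · ·
T2:
  2·area = 72
  edge (6, 2)→(10, 2): d=(4,0) top-left  bias=+0
  edge (10, 2)→(6, 20): d=(-4,18) right/bottom  bias=-1
  edge (6, 20)→(6, 2): d=(0,-18) top-left  bias=+0
    (3,1)@(7, 3): e=[4,50,18] → #
    (4,1)@(9, 3): e=[4,14,54] → #
    (5,1)@(11, 3): e=[4,-22,90] → ·
    (3,2)@(7, 5): e=[12,42,18] → #
    (5,2)@(11, 5): e=[12,-30,90] → ·
    (3,3)@(7, 7): e=[20,34,18] → #
    (4,3)@(9, 7): e=[20,-2,54] → ·
    (3,4)@(7, 9): e=[28,26,18] → #
    (4,4)@(9, 9): e=[28,-10,54] → ·
    (3,5)@(7, 11): e=[36,18,18] → #
    (4,5)@(9, 11): e=[36,-18,54] → ·
    (3,6)@(7, 13): e=[44,10,18] → #
  covered (9 px):
    · · · · · · ·
    · · · # # · ·
    · · · # # · ·
    · · · # · · ·
    · · · # · · ·
    · · · # · · ·
    · · · # · · ·
    · · · # · · ·
    · · · · · · ·
    · · · · · · ·
    · · · · · · ·
    · · · · · · ·
T3:
  2·area = 10
  edge (12, 0)→(8, 6): d=(-4,6) right/bottom  bias=-1
  edge (8, 6)→(9, 2): d=(1,-4) top-left  bias=+0
  edge (9, 2)→(12, 0): d=(3,-2) top-left  bias=+0
    (5,0)@(11, 1): e=[2,7,1] → #
    (6,0)@(13, 1): e=[-10,15,5] → ·
    (4,1)@(9, 3): e=[6,1,3] → #
    (5,1)@(11, 3): e=[-6,9,7] → ·
    (4,2)@(9, 5): e=[-2,3,9] → ·
  covered (2 px):
    · · · · · # ·
    · · · · # · ·
    · · · · · · ·
    · · · · · · ·
    · · · · · · ·
    · · · · · · ·
    · · · · · · ·
    · · · · · · ·
    · · · · · · ·
    · · · · · · ·
    · · · · · · ·
    · · · · · · ·

Result: [2,10,10]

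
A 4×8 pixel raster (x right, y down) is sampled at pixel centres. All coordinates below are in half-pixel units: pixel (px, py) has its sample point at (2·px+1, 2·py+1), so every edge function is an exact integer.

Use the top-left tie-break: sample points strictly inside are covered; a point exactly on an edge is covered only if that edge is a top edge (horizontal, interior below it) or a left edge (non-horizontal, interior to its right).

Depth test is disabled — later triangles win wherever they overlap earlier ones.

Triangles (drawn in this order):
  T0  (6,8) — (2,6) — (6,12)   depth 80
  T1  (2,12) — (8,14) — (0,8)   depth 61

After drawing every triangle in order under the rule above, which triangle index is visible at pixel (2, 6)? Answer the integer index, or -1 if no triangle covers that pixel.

T0:
  2·area = 16  (B↔C swapped to make it positive)
  edge (6, 8)→(6, 12): d=(0,4) right/bottom  bias=-1
  edge (6, 12)→(2, 6): d=(-4,-6) top-left  bias=+0
  edge (2, 6)→(6, 8): d=(4,2) right/bottom  bias=-1
    (1,3)@(3, 7): e=[12,2,2] → █
    (2,3)@(5, 7): e=[4,14,-2] → ·
    (1,4)@(3, 9): e=[12,-6,10] → ·
    (2,4)@(5, 9): e=[4,6,6] → █
    (3,4)@(7, 9): e=[-4,18,2] → ·
    (2,5)@(5, 11): e=[4,-2,14] → ·
  covered (2 px):
    · · · ·
    · · · ·
    · · · ·
    · █ · ·
    · · █ ·
    · · · ·
    · · · ·
    · · · ·
T1:
  2·area = 20  (B↔C swapped to make it positive)
  edge (2, 12)→(0, 8): d=(-2,-4) top-left  bias=+0
  edge (0, 8)→(8, 14): d=(8,6) right/bottom  bias=-1
  edge (8, 14)→(2, 12): d=(-6,-2) top-left  bias=+0
    (0,4)@(1, 9): e=[2,2,16] → █
    (1,4)@(3, 9): e=[10,-10,20] → ·
    (0,5)@(1, 11): e=[-2,18,4] → ·
    (1,5)@(3, 11): e=[6,6,8] → █
    (2,5)@(5, 11): e=[14,-6,12] → ·
    (1,6)@(3, 13): e=[2,22,-4] → ·
    (2,6)@(5, 13): e=[10,10,0] → █  [on edge]
    (3,6)@(7, 13): e=[18,-2,4] → ·
    (2,7)@(5, 15): e=[6,26,-12] → ·
  covered (3 px):
    · · · ·
    · · · ·
    · · · ·
    · · · ·
    █ · · ·
    · █ · ·
    · · █ ·
    · · · ·

Z-buffer (winner per pixel, '.' = empty):
  . . . .
  . . . .
  . . . .
  . 0 . .
  1 . 0 .
  . 1 . .
  . . 1 .
  . . . .

Result: 1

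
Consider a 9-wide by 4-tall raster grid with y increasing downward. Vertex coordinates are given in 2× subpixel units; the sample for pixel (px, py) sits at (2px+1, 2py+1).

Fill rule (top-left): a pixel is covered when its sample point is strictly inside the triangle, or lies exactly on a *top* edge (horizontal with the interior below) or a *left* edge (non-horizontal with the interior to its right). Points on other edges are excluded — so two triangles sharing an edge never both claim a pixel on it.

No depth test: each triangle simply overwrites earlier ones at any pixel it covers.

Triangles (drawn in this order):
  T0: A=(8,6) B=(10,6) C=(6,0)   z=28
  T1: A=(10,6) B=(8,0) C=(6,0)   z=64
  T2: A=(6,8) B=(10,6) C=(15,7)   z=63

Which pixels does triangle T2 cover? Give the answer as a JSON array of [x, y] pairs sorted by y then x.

T0:
  2·area = 12  (B↔C swapped to make it positive)
  edge (8, 6)→(6, 0): d=(-2,-6) top-left  bias=+0
  edge (6, 0)→(10, 6): d=(4,6) right/bottom  bias=-1
  edge (10, 6)→(8, 6): d=(-2,0) right/bottom  bias=-1
    (3,1)@(7, 3): e=[0,6,6] → █  [on edge]
    (4,1)@(9, 3): e=[12,-6,6] → ·
    (3,2)@(7, 5): e=[-4,14,2] → ·
    (4,2)@(9, 5): e=[8,2,2] → █
    (5,2)@(11, 5): e=[20,-10,2] → ·
    (4,3)@(9, 7): e=[4,10,-2] → ·
  covered (2 px):
    · · · · · · · · ·
    · · · █ · · · · ·
    · · · · █ · · · ·
    · · · · · · · · ·
T1:
  2·area = 12  (B↔C swapped to make it positive)
  edge (10, 6)→(6, 0): d=(-4,-6) top-left  bias=+0
  edge (6, 0)→(8, 0): d=(2,0) top-left  bias=+0
  edge (8, 0)→(10, 6): d=(2,6) right/bottom  bias=-1
    (3,0)@(7, 1): e=[2,2,8] → █
    (4,0)@(9, 1): e=[14,2,-4] → ·
    (3,1)@(7, 3): e=[-6,6,12] → ·
    (4,1)@(9, 3): e=[6,6,0] → ·  [on edge]
  covered (1 px):
    · · · █ · · · · ·
    · · · · · · · · ·
    · · · · · · · · ·
    · · · · · · · · ·
T2:
  2·area = 14
  edge (6, 8)→(10, 6): d=(4,-2) top-left  bias=+0
  edge (10, 6)→(15, 7): d=(5,1) right/bottom  bias=-1
  edge (15, 7)→(6, 8): d=(-9,1) right/bottom  bias=-1
    (2,2)@(5, 5): e=[-14,0,28] → ·  [on edge]
    (4,3)@(9, 7): e=[2,6,6] → █
    (5,3)@(11, 7): e=[6,4,4] → █
    (6,3)@(13, 7): e=[10,2,2] → █
    (7,3)@(15, 7): e=[14,0,0] → ·  [on edge]
  covered (3 px):
    · · · · · · · · ·
    · · · · · · · · ·
    · · · · · · · · ·
    · · · · █ █ █ · ·

Answer: [[4,3],[5,3],[6,3]]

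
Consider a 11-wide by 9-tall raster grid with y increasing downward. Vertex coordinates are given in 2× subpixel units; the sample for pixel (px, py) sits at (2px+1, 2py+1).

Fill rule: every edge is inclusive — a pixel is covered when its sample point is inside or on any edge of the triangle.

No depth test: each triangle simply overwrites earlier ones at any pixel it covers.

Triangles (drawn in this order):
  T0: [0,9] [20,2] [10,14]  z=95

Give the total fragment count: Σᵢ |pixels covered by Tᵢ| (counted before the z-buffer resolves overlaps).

T0:
  2·area = 170
  edge (0, 9)→(20, 2): d=(20,-7) inclusive
  edge (20, 2)→(10, 14): d=(-10,12) inclusive
  edge (10, 14)→(0, 9): d=(-10,-5) inclusive
    (9,1)@(19, 3): e=[13,2,155] → X
    (10,1)@(21, 3): e=[27,-22,165] → .
    (6,2)@(13, 5): e=[11,54,105] → X
    (7,2)@(15, 5): e=[25,30,115] → X
    (8,2)@(17, 5): e=[39,6,125] → X
    (9,2)@(19, 5): e=[53,-18,135] → .
    (3,3)@(7, 7): e=[9,106,55] → X
    (4,3)@(9, 7): e=[23,82,65] → X
    (5,3)@(11, 7): e=[37,58,75] → X
    (8,3)@(17, 7): e=[79,-14,105] → .
    (0,4)@(1, 9): e=[7,158,5] → X
    (1,4)@(3, 9): e=[21,134,15] → X
  covered (21 px):
    . . . . . . . . . . .
    . . . . . . . . . X .
    . . . . . . X X X . .
    . . . X X X X X . . .
    X X X X X X X . . . .
    . . X X X X . . . . .
    . . . . X . . . . . .
    . . . . . . . . . . .
    . . . . . . . . . . .

Result: 21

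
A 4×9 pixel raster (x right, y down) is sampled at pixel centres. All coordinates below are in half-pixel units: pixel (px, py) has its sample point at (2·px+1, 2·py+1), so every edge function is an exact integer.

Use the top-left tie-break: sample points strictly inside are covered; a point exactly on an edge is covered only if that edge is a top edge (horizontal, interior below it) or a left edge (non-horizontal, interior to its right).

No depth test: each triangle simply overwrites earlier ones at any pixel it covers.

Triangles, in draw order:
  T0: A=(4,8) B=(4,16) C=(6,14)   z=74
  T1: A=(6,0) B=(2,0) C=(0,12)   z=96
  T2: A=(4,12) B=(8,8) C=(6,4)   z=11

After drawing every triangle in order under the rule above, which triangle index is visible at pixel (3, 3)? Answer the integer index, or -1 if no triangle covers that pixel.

T0:
  2·area = 16  (B↔C swapped to make it positive)
  edge (4, 8)→(6, 14): d=(2,6) right/bottom  bias=-1
  edge (6, 14)→(4, 16): d=(-2,2) right/bottom  bias=-1
  edge (4, 16)→(4, 8): d=(0,-8) top-left  bias=+0
    (1,2)@(3, 5): e=[0,24,-8] → .  [on edge]
    (2,5)@(5, 11): e=[0,8,8] → .  [on edge]
    (2,6)@(5, 13): e=[4,4,8] → X
    (3,6)@(7, 13): e=[-8,0,24] → .  [on edge]
    (2,7)@(5, 15): e=[8,0,8] → .  [on edge]
    (1,8)@(3, 17): e=[24,0,-8] → .  [on edge]
    (3,8)@(7, 17): e=[0,-8,24] → .  [on edge]
  covered (1 px):
    . . . .
    . . . .
    . . . .
    . . . .
    . . . .
    . . . .
    . . X .
    . . . .
    . . . .
T1:
  2·area = 48  (B↔C swapped to make it positive)
  edge (6, 0)→(0, 12): d=(-6,12) right/bottom  bias=-1
  edge (0, 12)→(2, 0): d=(2,-12) top-left  bias=+0
  edge (2, 0)→(6, 0): d=(4,0) top-left  bias=+0
    (1,0)@(3, 1): e=[30,14,4] → X
    (2,0)@(5, 1): e=[6,38,4] → X
    (3,0)@(7, 1): e=[-18,62,4] → .
    (1,1)@(3, 3): e=[18,18,12] → X
    (2,1)@(5, 3): e=[-6,42,12] → .
    (1,2)@(3, 5): e=[6,22,20] → X
    (2,2)@(5, 5): e=[-18,46,20] → .
    (0,3)@(1, 7): e=[18,2,28] → X
    (1,3)@(3, 7): e=[-6,26,28] → .
    (0,4)@(1, 9): e=[6,6,36] → X
    (1,4)@(3, 9): e=[-18,30,36] → .
    (0,5)@(1, 11): e=[-6,10,44] → .
  covered (6 px):
    . X X .
    . X . .
    . X . .
    X . . .
    X . . .
    . . . .
    . . . .
    . . . .
    . . . .
T2:
  2·area = 24  (B↔C swapped to make it positive)
  edge (4, 12)→(6, 4): d=(2,-8) top-left  bias=+0
  edge (6, 4)→(8, 8): d=(2,4) right/bottom  bias=-1
  edge (8, 8)→(4, 12): d=(-4,4) right/bottom  bias=-1
    (3,3)@(7, 7): e=[14,2,8] → X
    (2,4)@(5, 9): e=[2,14,8] → X
    (3,4)@(7, 9): e=[18,6,0] → .  [on edge]
    (2,5)@(5, 11): e=[6,18,0] → .  [on edge]
    (1,6)@(3, 13): e=[-6,30,0] → .  [on edge]
    (0,7)@(1, 15): e=[-18,42,0] → .  [on edge]
  covered (2 px):
    . . . .
    . . . .
    . . . .
    . . . X
    . . X .
    . . . .
    . . . .
    . . . .
    . . . .

Z-buffer (winner per pixel, '.' = empty):
  . 1 1 .
  . 1 . .
  . 1 . .
  1 . . 2
  1 . 2 .
  . . . .
  . . 0 .
  . . . .
  . . . .

Answer: 2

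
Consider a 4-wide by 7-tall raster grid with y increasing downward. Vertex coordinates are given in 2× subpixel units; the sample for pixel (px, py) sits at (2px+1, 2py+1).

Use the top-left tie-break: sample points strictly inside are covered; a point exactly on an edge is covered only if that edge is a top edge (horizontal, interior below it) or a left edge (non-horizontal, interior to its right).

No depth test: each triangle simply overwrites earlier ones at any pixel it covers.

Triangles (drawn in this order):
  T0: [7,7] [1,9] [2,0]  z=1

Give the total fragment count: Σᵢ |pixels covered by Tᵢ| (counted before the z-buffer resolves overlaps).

T0:
  2·area = 52
  edge (7, 7)→(1, 9): d=(-6,2) right/bottom  bias=-1
  edge (1, 9)→(2, 0): d=(1,-9) top-left  bias=+0
  edge (2, 0)→(7, 7): d=(5,7) right/bottom  bias=-1
    (1,1)@(3, 3): e=[32,12,8] → X
    (2,1)@(5, 3): e=[28,30,-6] → .
    (1,2)@(3, 5): e=[20,14,18] → X
    (2,2)@(5, 5): e=[16,32,4] → X
    (3,2)@(7, 5): e=[12,50,-10] → .
    (1,3)@(3, 7): e=[8,16,28] → X
    (3,3)@(7, 7): e=[0,52,0] → .  [on edge]
    (0,4)@(1, 9): e=[0,0,52] → .  [on edge]
    (1,4)@(3, 9): e=[-4,18,38] → .
    (2,4)@(5, 9): e=[-8,36,24] → .
  covered (5 px):
    . . . .
    . X . .
    . X X .
    . X X .
    . . . .
    . . . .
    . . . .

Answer: 5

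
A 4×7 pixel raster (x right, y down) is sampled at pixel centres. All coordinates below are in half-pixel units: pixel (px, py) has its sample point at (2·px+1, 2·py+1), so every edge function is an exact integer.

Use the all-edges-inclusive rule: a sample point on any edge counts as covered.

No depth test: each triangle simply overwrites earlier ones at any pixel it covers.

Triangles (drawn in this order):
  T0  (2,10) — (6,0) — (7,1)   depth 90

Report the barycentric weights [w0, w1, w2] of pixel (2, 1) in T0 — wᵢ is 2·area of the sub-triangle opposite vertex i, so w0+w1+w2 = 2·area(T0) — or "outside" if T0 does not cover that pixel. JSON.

T0:
  2·area = 14
  edge (2, 10)→(6, 0): d=(4,-10) inclusive
  edge (6, 0)→(7, 1): d=(1,1) inclusive
  edge (7, 1)→(2, 10): d=(-5,9) inclusive
    (3,0)@(7, 1): e=[14,0,0] → █  [on edge]
    (2,1)@(5, 3): e=[2,4,8] → █
    (3,1)@(7, 3): e=[22,2,-10] → ·
    (2,2)@(5, 5): e=[10,6,-2] → ·
  covered (2 px):
    · · · █
    · · █ ·
    · · · ·
    · · · ·
    · · · ·
    · · · ·
    · · · ·

Answer: [4,8,2]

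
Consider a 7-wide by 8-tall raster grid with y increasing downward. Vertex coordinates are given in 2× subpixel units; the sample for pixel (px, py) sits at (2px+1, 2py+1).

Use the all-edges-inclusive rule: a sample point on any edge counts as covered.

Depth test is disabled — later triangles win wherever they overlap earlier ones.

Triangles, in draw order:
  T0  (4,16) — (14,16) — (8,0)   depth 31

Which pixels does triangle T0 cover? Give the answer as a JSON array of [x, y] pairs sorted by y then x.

T0:
  2·area = 160  (B↔C swapped to make it positive)
  edge (4, 16)→(8, 0): d=(4,-16) inclusive
  edge (8, 0)→(14, 16): d=(6,16) inclusive
  edge (14, 16)→(4, 16): d=(-10,0) inclusive
    (4,1)@(9, 3): e=[28,2,130] → #
    (5,1)@(11, 3): e=[60,-30,130] → ·
    (3,2)@(7, 5): e=[4,46,110] → #
    (5,2)@(11, 5): e=[68,-18,110] → ·
    (3,3)@(7, 7): e=[12,58,90] → #
    (5,3)@(11, 7): e=[76,-6,90] → ·
    (3,4)@(7, 9): e=[20,70,70] → #
    (5,4)@(11, 9): e=[84,6,70] → #
    (6,4)@(13, 9): e=[116,-26,70] → ·
    (3,5)@(7, 11): e=[28,82,50] → #
    (6,5)@(13, 11): e=[124,-14,50] → ·
    (2,6)@(5, 13): e=[4,126,30] → #
  covered (20 px):
    · · · · · · ·
    · · · · # · ·
    · · · # # · ·
    · · · # # · ·
    · · · # # # ·
    · · · # # # ·
    · · # # # # ·
    · · # # # # #

Result: [[4,1],[3,2],[4,2],[3,3],[4,3],[3,4],[4,4],[5,4],[3,5],[4,5],[5,5],[2,6],[3,6],[4,6],[5,6],[2,7],[3,7],[4,7],[5,7],[6,7]]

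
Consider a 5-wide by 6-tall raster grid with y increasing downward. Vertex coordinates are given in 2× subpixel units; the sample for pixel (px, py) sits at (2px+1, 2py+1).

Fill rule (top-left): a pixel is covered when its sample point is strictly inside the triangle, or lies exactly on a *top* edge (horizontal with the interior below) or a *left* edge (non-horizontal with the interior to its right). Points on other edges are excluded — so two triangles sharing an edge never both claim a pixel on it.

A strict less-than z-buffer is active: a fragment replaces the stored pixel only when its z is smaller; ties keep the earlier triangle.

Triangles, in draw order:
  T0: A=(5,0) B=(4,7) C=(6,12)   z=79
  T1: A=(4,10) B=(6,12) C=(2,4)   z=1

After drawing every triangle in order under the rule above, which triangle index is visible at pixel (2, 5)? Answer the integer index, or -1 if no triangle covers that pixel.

T0:
  2·area = 19  (B↔C swapped to make it positive)
  edge (5, 0)→(6, 12): d=(1,12) right/bottom  bias=-1
  edge (6, 12)→(4, 7): d=(-2,-5) top-left  bias=+0
  edge (4, 7)→(5, 0): d=(1,-7) top-left  bias=+0
    (2,0)@(5, 1): e=[1,17,1] → X
    (3,0)@(7, 1): e=[-23,27,15] → .
    (2,1)@(5, 3): e=[3,13,3] → X
    (3,1)@(7, 3): e=[-21,23,17] → .
    (2,2)@(5, 5): e=[5,9,5] → X
    (3,2)@(7, 5): e=[-19,19,19] → .
    (2,3)@(5, 7): e=[7,5,7] → X
    (3,3)@(7, 7): e=[-17,15,21] → .
    (2,4)@(5, 9): e=[9,1,9] → X
    (3,4)@(7, 9): e=[-15,11,23] → .
    (2,5)@(5, 11): e=[11,-3,11] → .
  covered (5 px):
    . . X . .
    . . X . .
    . . X . .
    . . X . .
    . . X . .
    . . . . .
T1:
  2·area = 8  (B↔C swapped to make it positive)
  edge (4, 10)→(2, 4): d=(-2,-6) top-left  bias=+0
  edge (2, 4)→(6, 12): d=(4,8) right/bottom  bias=-1
  edge (6, 12)→(4, 10): d=(-2,-2) top-left  bias=+0
    (0,0)@(1, 1): e=[0,-4,12] → .  [on edge]
    (0,3)@(1, 7): e=[-12,20,0] → .  [on edge]
    (1,3)@(3, 7): e=[0,4,4] → X  [on edge]
    (2,3)@(5, 7): e=[12,-12,8] → .
    (1,4)@(3, 9): e=[-4,12,0] → .  [on edge]
    (2,5)@(5, 11): e=[4,4,0] → X  [on edge]
    (3,5)@(7, 11): e=[16,-12,4] → .
  covered (2 px):
    . . . . .
    . . . . .
    . . . . .
    . X . . .
    . . . . .
    . . X . .

Z-buffer (winner per pixel, '.' = empty):
  . . 0 . .
  . . 0 . .
  . . 0 . .
  . 1 0 . .
  . . 0 . .
  . . 1 . .

Result: 1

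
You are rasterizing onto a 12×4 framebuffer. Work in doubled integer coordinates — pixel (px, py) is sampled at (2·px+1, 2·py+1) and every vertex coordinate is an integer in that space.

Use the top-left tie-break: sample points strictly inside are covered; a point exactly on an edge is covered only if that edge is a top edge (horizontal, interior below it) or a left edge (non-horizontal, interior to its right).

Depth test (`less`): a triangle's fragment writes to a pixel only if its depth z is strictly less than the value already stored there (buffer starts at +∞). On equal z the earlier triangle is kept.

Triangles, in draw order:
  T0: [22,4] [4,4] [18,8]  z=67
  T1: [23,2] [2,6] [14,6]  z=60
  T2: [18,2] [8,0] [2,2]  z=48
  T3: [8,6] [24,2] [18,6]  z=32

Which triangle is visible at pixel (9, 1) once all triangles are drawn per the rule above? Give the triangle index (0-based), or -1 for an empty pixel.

T0:
  2·area = 72  (B↔C swapped to make it positive)
  edge (22, 4)→(18, 8): d=(-4,4) right/bottom  bias=-1
  edge (18, 8)→(4, 4): d=(-14,-4) top-left  bias=+0
  edge (4, 4)→(22, 4): d=(18,0) top-left  bias=+0
    (11,1)@(23, 3): e=[0,90,-18] → .  [on edge]
    (4,2)@(9, 5): e=[48,6,18] → X
    (5,2)@(11, 5): e=[40,14,18] → X
    (6,2)@(13, 5): e=[32,22,18] → X
    (7,2)@(15, 5): e=[24,30,18] → X
    (8,2)@(17, 5): e=[16,38,18] → X
    (9,2)@(19, 5): e=[8,46,18] → X
    (10,2)@(21, 5): e=[0,54,18] → .  [on edge]
    (4,3)@(9, 7): e=[40,-22,54] → .
    (5,3)@(11, 7): e=[32,-14,54] → .
    (6,3)@(13, 7): e=[24,-6,54] → .
    (7,3)@(15, 7): e=[16,2,54] → X
    (9,3)@(19, 7): e=[0,18,54] → .  [on edge]
  covered (8 px):
    . . . . . . . . . . . .
    . . . . . . . . . . . .
    . . . . X X X X X X . .
    . . . . . . . X X . . .
T1:
  2·area = 48  (B↔C swapped to make it positive)
  edge (23, 2)→(14, 6): d=(-9,4) right/bottom  bias=-1
  edge (14, 6)→(2, 6): d=(-12,0) right/bottom  bias=-1
  edge (2, 6)→(23, 2): d=(21,-4) top-left  bias=+0
    (9,1)@(19, 3): e=[7,36,5] → X
    (10,1)@(21, 3): e=[-1,36,13] → .
    (4,2)@(9, 5): e=[29,12,7] → X
    (5,2)@(11, 5): e=[21,12,15] → X
    (6,2)@(13, 5): e=[13,12,23] → X
    (7,2)@(15, 5): e=[5,12,31] → X
    (8,2)@(17, 5): e=[-3,12,39] → .
    (9,2)@(19, 5): e=[-11,12,47] → .
    (4,3)@(9, 7): e=[11,-12,49] → .
    (5,3)@(11, 7): e=[3,-12,57] → .
    (6,3)@(13, 7): e=[-5,-12,65] → .
    (7,3)@(15, 7): e=[-13,-12,73] → .
  covered (5 px):
    . . . . . . . . . . . .
    . . . . . . . . . X . .
    . . . . X X X X . . . .
    . . . . . . . . . . . .
T2:
  2·area = 32  (B↔C swapped to make it positive)
  edge (18, 2)→(2, 2): d=(-16,0) right/bottom  bias=-1
  edge (2, 2)→(8, 0): d=(6,-2) top-left  bias=+0
  edge (8, 0)→(18, 2): d=(10,2) right/bottom  bias=-1
    (2,0)@(5, 1): e=[16,0,16] → X  [on edge]
    (3,0)@(7, 1): e=[16,4,12] → X
    (4,0)@(9, 1): e=[16,8,8] → X
    (5,0)@(11, 1): e=[16,12,4] → X
    (6,0)@(13, 1): e=[16,16,0] → .  [on edge]
    (2,1)@(5, 3): e=[-16,12,36] → .
    (3,1)@(7, 3): e=[-16,16,32] → .
    (4,1)@(9, 3): e=[-16,20,28] → .
    (5,1)@(11, 3): e=[-16,24,24] → .
    (11,1)@(23, 3): e=[-16,48,0] → .  [on edge]
  covered (4 px):
    . . X X X X . . . . . .
    . . . . . . . . . . . .
    . . . . . . . . . . . .
    . . . . . . . . . . . .
T3:
  2·area = 40
  edge (8, 6)→(24, 2): d=(16,-4) top-left  bias=+0
  edge (24, 2)→(18, 6): d=(-6,4) right/bottom  bias=-1
  edge (18, 6)→(8, 6): d=(-10,0) right/bottom  bias=-1
    (10,1)@(21, 3): e=[4,6,30] → X
    (11,1)@(23, 3): e=[12,-2,30] → .
    (6,2)@(13, 5): e=[4,26,10] → X
    (7,2)@(15, 5): e=[12,18,10] → X
    (8,2)@(17, 5): e=[20,10,10] → X
    (9,2)@(19, 5): e=[28,2,10] → X
    (10,2)@(21, 5): e=[36,-6,10] → .
    (6,3)@(13, 7): e=[36,14,-10] → .
    (7,3)@(15, 7): e=[44,6,-10] → .
    (8,3)@(17, 7): e=[52,-2,-10] → .
    (9,3)@(19, 7): e=[60,-10,-10] → .
  covered (5 px):
    . . . . . . . . . . . .
    . . . . . . . . . . X .
    . . . . . . X X X X . .
    . . . . . . . . . . . .

Z-buffer (winner per pixel, '.' = empty):
  . . 2 2 2 2 . . . . . .
  . . . . . . . . . 1 3 .
  . . . . 1 1 3 3 3 3 . .
  . . . . . . . 0 0 . . .

Final: 1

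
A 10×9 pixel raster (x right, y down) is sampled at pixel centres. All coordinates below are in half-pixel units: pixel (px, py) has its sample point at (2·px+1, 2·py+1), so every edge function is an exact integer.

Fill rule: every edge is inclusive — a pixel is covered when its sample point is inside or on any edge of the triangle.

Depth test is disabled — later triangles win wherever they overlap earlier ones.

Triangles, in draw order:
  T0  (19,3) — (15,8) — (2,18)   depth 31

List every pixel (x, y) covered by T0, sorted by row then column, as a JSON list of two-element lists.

T0:
  2·area = 25
  edge (19, 3)→(15, 8): d=(-4,5) inclusive
  edge (15, 8)→(2, 18): d=(-13,10) inclusive
  edge (2, 18)→(19, 3): d=(17,-15) inclusive
    (9,1)@(19, 3): e=[0,25,0] → #  [on edge]
    (8,2)@(17, 5): e=[2,19,4] → #
    (9,2)@(19, 5): e=[-8,-1,34] → ·
    (7,3)@(15, 7): e=[4,13,8] → #
    (8,3)@(17, 7): e=[-6,-7,38] → ·
    (6,4)@(13, 9): e=[6,7,12] → #
    (7,4)@(15, 9): e=[-4,-13,42] → ·
    (5,5)@(11, 11): e=[8,1,16] → #
    (6,5)@(13, 11): e=[-2,-19,46] → ·
    (5,6)@(11, 13): e=[0,-25,50] → ·  [on edge]
  covered (5 px):
    · · · · · · · · · ·
    · · · · · · · · · #
    · · · · · · · · # ·
    · · · · · · · # · ·
    · · · · · · # · · ·
    · · · · · # · · · ·
    · · · · · · · · · ·
    · · · · · · · · · ·
    · · · · · · · · · ·

Final: [[9,1],[8,2],[7,3],[6,4],[5,5]]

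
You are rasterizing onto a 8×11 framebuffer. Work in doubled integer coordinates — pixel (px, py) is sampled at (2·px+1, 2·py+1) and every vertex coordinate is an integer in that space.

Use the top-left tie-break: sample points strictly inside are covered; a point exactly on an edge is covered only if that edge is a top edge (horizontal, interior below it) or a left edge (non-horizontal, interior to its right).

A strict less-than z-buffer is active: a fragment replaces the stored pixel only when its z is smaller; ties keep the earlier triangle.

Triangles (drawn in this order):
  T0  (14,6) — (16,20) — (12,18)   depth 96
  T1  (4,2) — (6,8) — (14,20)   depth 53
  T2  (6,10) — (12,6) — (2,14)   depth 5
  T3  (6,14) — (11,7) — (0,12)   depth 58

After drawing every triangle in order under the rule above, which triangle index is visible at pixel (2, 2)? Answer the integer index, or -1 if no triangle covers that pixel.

T0:
  2·area = 52
  edge (14, 6)→(16, 20): d=(2,14) right/bottom  bias=-1
  edge (16, 20)→(12, 18): d=(-4,-2) top-left  bias=+0
  edge (12, 18)→(14, 6): d=(2,-12) top-left  bias=+0
    (6,6)@(13, 13): e=[28,22,2] → #
    (7,6)@(15, 13): e=[0,26,26] → ·  [on edge]
    (6,7)@(13, 15): e=[32,14,6] → #
    (7,7)@(15, 15): e=[4,18,30] → #
    (6,8)@(13, 17): e=[36,6,10] → #
    (6,9)@(13, 19): e=[40,-2,14] → ·
    (7,9)@(15, 19): e=[12,2,38] → #
    (7,10)@(15, 21): e=[16,-6,42] → ·
  covered (6 px):
    · · · · · · · ·
    · · · · · · · ·
    · · · · · · · ·
    · · · · · · · ·
    · · · · · · · ·
    · · · · · · · ·
    · · · · · · # ·
    · · · · · · # #
    · · · · · · # #
    · · · · · · · #
    · · · · · · · ·
T1:
  2·area = 24  (B↔C swapped to make it positive)
  edge (4, 2)→(14, 20): d=(10,18) right/bottom  bias=-1
  edge (14, 20)→(6, 8): d=(-8,-12) top-left  bias=+0
  edge (6, 8)→(4, 2): d=(-2,-6) top-left  bias=+0
    (2,2)@(5, 5): e=[12,12,0] → #  [on edge]
    (3,2)@(7, 5): e=[-24,36,12] → ·
    (2,3)@(5, 7): e=[32,-4,-4] → ·
    (3,4)@(7, 9): e=[16,4,4] → #
    (4,4)@(9, 9): e=[-20,28,16] → ·
    (3,5)@(7, 11): e=[36,-12,0] → ·  [on edge]
    (4,5)@(9, 11): e=[0,12,12] → ·  [on edge]
    (5,7)@(11, 15): e=[4,4,16] → #
    (6,7)@(13, 15): e=[-32,28,28] → ·
    (4,8)@(9, 17): e=[60,-36,0] → ·  [on edge]
    (5,8)@(11, 17): e=[24,-12,12] → ·
  covered (3 px):
    · · · · · · · ·
    · · · · · · · ·
    · · # · · · · ·
    · · · · · · · ·
    · · · # · · · ·
    · · · · · · · ·
    · · · · · · · ·
    · · · · · # · ·
    · · · · · · · ·
    · · · · · · · ·
    · · · · · · · ·
T2:
  2·area = 8
  edge (6, 10)→(12, 6): d=(6,-4) top-left  bias=+0
  edge (12, 6)→(2, 14): d=(-10,8) right/bottom  bias=-1
  edge (2, 14)→(6, 10): d=(4,-4) top-left  bias=+0
    (7,0)@(15, 1): e=[-18,26,0] → ·  [on edge]
    (6,1)@(13, 3): e=[-14,22,0] → ·  [on edge]
    (5,2)@(11, 5): e=[-10,18,0] → ·  [on edge]
    (4,3)@(9, 7): e=[-6,14,0] → ·  [on edge]
    (3,4)@(7, 9): e=[-2,10,0] → ·  [on edge]
    (2,5)@(5, 11): e=[2,6,0] → #  [on edge]
    (3,5)@(7, 11): e=[10,-10,8] → ·
    (1,6)@(3, 13): e=[6,2,0] → #  [on edge]
    (2,6)@(5, 13): e=[14,-14,8] → ·
    (0,7)@(1, 15): e=[10,-2,0] → ·  [on edge]
    (1,7)@(3, 15): e=[18,-18,8] → ·
  covered (2 px):
    · · · · · · · ·
    · · · · · · · ·
    · · · · · · · ·
    · · · · · · · ·
    · · · · · · · ·
    · · # · · · · ·
    · # · · · · · ·
    · · · · · · · ·
    · · · · · · · ·
    · · · · · · · ·
    · · · · · · · ·
T3:
  2·area = 52  (B↔C swapped to make it positive)
  edge (6, 14)→(0, 12): d=(-6,-2) top-left  bias=+0
  edge (0, 12)→(11, 7): d=(11,-5) top-left  bias=+0
  edge (11, 7)→(6, 14): d=(-5,7) right/bottom  bias=-1
    (5,3)@(11, 7): e=[52,0,0] → ·  [on edge]
    (3,4)@(7, 9): e=[32,2,18] → #
    (4,4)@(9, 9): e=[36,12,4] → #
    (5,4)@(11, 9): e=[40,22,-10] → ·
    (1,5)@(3, 11): e=[12,4,36] → #
    (2,5)@(5, 11): e=[16,14,22] → #
    (4,5)@(9, 11): e=[24,34,-6] → ·
    (1,6)@(3, 13): e=[0,26,26] → #  [on edge]
    (3,6)@(7, 13): e=[8,46,-2] → ·
    (1,7)@(3, 15): e=[-12,48,16] → ·
    (2,7)@(5, 15): e=[-8,58,2] → ·
    (4,7)@(9, 15): e=[0,78,-26] → ·  [on edge]
    (7,8)@(15, 17): e=[0,130,-78] → ·  [on edge]
    (0,10)@(1, 21): e=[-52,104,0] → ·  [on edge]
  covered (7 px):
    · · · · · · · ·
    · · · · · · · ·
    · · · · · · · ·
    · · · · · · · ·
    · · · # # · · ·
    · # # # · · · ·
    · # # · · · · ·
    · · · · · · · ·
    · · · · · · · ·
    · · · · · · · ·
    · · · · · · · ·

Z-buffer (winner per pixel, '.' = empty):
  . . . . . . . .
  . . . . . . . .
  . . 1 . . . . .
  . . . . . . . .
  . . . 1 3 . . .
  . 3 2 3 . . . .
  . 2 3 . . . 0 .
  . . . . . 1 0 0
  . . . . . . 0 0
  . . . . . . . 0
  . . . . . . . .

Answer: 1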